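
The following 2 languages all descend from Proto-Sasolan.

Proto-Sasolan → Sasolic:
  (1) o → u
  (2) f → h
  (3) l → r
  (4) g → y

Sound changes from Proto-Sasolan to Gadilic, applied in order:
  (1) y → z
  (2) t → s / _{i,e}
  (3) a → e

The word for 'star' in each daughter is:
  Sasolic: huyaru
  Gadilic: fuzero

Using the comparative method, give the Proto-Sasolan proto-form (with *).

*fuyaro

Position 4: Sasolic has a, Gadilic has e. Sasolic preserves a here (none of its changes turn any other segment into a), so the proto-segment is *a.
Position 1: Sasolic has h, Gadilic has f. Gadilic preserves f here (none of its changes turn any other segment into f), so the proto-segment is *f.
This points to *fuyaro. Verify forward in each daughter:
Sasolic: *fuyaro
  fuyaro → fuyaru   [vowel merger]
  fuyaru → huyaru   [unconditioned shift]
  huyaru (rule 3 does not apply)
  huyaru (rule 4 does not apply)
  giving Sasolic huyaru.
Gadilic: *fuyaro
  fuyaro → fuzaro   [unconditioned shift]
  fuzaro (rule 2 does not apply)
  fuzaro → fuzero   [vowel merger]
  giving Gadilic fuzero.
No other proto-form is consistent with every reflex, so the reconstruction is *fuyaro.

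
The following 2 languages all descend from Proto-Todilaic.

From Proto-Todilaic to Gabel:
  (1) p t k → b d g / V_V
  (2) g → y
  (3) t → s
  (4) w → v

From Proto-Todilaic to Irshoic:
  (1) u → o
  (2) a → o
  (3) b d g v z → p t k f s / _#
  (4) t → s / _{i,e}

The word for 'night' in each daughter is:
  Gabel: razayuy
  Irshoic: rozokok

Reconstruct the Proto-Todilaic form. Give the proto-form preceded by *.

*razakug

Position 4: Gabel has a, Irshoic has o. Gabel preserves a here (none of its changes turn any other segment into a), so the proto-segment is *a.
Position 2: Gabel has a, Irshoic has o. Gabel preserves a here (none of its changes turn any other segment into a), so the proto-segment is *a.
Verify the candidate proto-form against each daughter:
Gabel: start from *razakug.
  rule 1 (intervocalic voicing): razakug → razagug
  rule 2 (unconditioned shift): razagug → razayuy
  rule 3: no change — razayuy
  rule 4: no change — razayuy
  ⇒ Gabel razayuy
Irshoic: *razakug > razakog > rozokog > rozokok  (by vowel merger, vowel merger, final devoicing)
*razakug is the unique common source.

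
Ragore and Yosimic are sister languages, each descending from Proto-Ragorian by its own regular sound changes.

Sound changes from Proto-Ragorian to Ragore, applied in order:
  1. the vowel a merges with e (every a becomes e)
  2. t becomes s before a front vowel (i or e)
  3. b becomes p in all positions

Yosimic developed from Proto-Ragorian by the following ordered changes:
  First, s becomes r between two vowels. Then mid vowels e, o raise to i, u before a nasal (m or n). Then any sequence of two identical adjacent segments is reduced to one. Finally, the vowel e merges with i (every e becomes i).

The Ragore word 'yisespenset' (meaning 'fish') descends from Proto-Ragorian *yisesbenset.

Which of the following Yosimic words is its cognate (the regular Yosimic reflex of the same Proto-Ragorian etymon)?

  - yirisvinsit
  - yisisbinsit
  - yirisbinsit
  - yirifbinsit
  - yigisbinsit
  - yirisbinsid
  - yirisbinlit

Yosimic: start from *yisesbenset.
  rule 1 (rhotacism): yisesbenset → yiresbenset
  rule 2 (pre-nasal raising): yiresbenset → yiresbinset
  rule 3: no change — yiresbinset
  rule 4 (vowel merger): yiresbinset → yirisbinsit
  ⇒ Yosimic yirisbinsit
Only 'yirisbinsit' matches the regular Yosimic development of *yisesbenset.

yirisbinsit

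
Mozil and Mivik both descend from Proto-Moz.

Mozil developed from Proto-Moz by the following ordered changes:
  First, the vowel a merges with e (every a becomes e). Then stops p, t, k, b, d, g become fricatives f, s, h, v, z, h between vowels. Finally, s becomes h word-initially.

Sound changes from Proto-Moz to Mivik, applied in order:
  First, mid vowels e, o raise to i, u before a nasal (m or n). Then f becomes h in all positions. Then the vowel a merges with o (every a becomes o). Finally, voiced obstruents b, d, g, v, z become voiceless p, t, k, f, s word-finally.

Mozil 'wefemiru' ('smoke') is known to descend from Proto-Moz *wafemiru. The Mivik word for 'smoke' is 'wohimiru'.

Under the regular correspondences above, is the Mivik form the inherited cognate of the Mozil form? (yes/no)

yes

Derive the expected Mivik reflex of *wafemiru:
Mivik: *wafemiru
  wafemiru → wafimiru   [pre-nasal raising]
  wafimiru → wahimiru   [unconditioned shift]
  wahimiru → wohimiru   [vowel merger]
  wohimiru (rule 4 does not apply)
  giving Mivik wohimiru.
Mivik 'wohimiru' matches the regular reflex exactly, so the pair is cognate.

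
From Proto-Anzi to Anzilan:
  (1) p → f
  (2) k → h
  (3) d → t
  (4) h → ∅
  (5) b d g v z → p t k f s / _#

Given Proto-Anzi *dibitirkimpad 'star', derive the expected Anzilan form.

tibitirimfat

Anzilan: *dibitirkimpad > dibitirkimfad > dibitirhimfad > tibitirhimfat > tibitirimfat  (by unconditioned shift, unconditioned shift, unconditioned shift, h-loss)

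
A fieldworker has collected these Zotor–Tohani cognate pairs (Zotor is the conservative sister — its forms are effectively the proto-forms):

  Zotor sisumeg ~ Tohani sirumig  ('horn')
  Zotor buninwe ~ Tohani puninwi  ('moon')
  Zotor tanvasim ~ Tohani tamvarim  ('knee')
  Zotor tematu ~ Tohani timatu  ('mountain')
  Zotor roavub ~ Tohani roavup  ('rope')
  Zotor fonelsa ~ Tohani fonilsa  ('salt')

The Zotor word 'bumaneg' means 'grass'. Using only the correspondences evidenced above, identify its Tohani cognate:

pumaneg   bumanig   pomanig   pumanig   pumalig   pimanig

buninwe ~ puninwi — Zotor b corresponds to Tohani p word-initially before a back vowel.
sisumeg ~ sirumig, fonelsa ~ fonilsa — Zotor e corresponds to Tohani i after a consonant, before a consonant other than r, m, n, p, b, f, v.
Applying these to Zotor 'bumaneg':
  bumaneg → pumaneg   (b→p word-initially before a back vowel)
  pumaneg → pumanig   (e→i after a consonant, before a consonant other than r, m, n, p, b, f, v)
So the Tohani cognate is 'pumanig'.

pumanig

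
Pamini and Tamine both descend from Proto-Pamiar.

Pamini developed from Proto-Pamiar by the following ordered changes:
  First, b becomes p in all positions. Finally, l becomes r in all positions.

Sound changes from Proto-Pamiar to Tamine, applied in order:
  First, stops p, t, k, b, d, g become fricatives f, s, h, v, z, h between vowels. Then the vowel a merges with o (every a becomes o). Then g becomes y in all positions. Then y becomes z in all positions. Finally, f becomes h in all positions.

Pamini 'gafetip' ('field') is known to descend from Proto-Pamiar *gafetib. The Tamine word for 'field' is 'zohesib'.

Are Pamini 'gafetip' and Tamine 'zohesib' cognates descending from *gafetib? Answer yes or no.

Derive the expected Tamine reflex of *gafetib:
Tamine: *gafetib
  gafetib → gafesib   [intervocalic lenition]
  gafesib → gofesib   [vowel merger]
  gofesib → yofesib   [unconditioned shift]
  yofesib → zofesib   [unconditioned shift]
  zofesib → zohesib   [unconditioned shift]
  giving Tamine zohesib.
Tamine 'zohesib' matches the regular reflex exactly, so the pair is cognate.

yes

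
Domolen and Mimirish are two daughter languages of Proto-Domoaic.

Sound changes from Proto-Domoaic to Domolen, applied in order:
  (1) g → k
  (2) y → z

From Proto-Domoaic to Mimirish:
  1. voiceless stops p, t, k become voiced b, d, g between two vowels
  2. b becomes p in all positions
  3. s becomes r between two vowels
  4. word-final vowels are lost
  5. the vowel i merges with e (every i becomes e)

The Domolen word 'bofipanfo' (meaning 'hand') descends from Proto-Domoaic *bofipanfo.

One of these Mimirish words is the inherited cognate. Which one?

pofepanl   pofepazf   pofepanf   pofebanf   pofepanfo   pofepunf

Mimirish: *bofipanfo > bofibanfo > pofipanfo > pofipanf > pofepanf  (by intervocalic voicing, unconditioned shift, apocope, vowel merger)
Only 'pofepanf' matches the regular Mimirish development of *bofipanfo.

pofepanf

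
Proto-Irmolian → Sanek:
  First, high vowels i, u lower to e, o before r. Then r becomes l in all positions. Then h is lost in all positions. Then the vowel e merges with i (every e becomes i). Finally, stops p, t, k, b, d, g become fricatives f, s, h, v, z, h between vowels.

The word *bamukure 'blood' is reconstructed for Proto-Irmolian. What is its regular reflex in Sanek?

Sanek: *bamukure
  bamukure → bamukore   [pre-rhotic lowering]
  bamukore → bamukole   [unconditioned shift]
  bamukole (rule 3 does not apply)
  bamukole → bamukoli   [vowel merger]
  bamukoli → bamuholi   [intervocalic lenition]
  giving Sanek bamuholi.

bamuholi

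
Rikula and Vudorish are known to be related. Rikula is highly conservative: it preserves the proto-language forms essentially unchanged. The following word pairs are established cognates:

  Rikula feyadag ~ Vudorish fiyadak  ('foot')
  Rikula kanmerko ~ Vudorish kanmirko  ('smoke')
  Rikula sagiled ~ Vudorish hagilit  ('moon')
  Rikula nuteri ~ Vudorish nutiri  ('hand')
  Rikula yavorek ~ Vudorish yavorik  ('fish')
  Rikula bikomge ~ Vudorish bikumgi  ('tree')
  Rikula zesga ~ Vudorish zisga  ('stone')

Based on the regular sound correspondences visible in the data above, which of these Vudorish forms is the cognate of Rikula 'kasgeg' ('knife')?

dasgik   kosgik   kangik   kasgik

kasgik

feyadag ~ fiyadak, sagiled ~ hagilit — Rikula e corresponds to Vudorish i after a consonant, before a consonant other than r, m, n, p, b, f, v.
feyadag ~ fiyadak — Rikula g corresponds to Vudorish k word-finally.
Applying these to Rikula 'kasgeg':
  kasgeg → kasgig   (e→i after a consonant, before a consonant other than r, m, n, p, b, f, v)
  kasgig → kasgik   (g→k word-finally)
So the Vudorish cognate is 'kasgik'.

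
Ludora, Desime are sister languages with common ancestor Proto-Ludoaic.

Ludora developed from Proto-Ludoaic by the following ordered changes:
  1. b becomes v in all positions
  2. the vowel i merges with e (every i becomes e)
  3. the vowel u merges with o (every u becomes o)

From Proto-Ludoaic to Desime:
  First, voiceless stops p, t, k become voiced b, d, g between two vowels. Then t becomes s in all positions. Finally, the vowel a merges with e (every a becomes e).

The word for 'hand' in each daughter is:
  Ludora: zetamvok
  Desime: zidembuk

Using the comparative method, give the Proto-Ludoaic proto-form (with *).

*zitambuk

Position 7: Ludora has o, Desime has u. Desime preserves u here (none of its changes turn any other segment into u), so the proto-segment is *u.
Position 2: Ludora has e, Desime has i. Desime preserves i here (none of its changes turn any other segment into i), so the proto-segment is *i.
This points to *zitambuk. Verify forward in each daughter:
Ludora: *zitambuk
  zitambuk → zitamvuk   [unconditioned shift]
  zitamvuk → zetamvuk   [vowel merger]
  zetamvuk → zetamvok   [vowel merger]
  giving Ludora zetamvok.
Desime: *zitambuk > zidambuk > zidembuk  (by intervocalic voicing, vowel merger)
No other proto-form is consistent with every reflex, so the reconstruction is *zitambuk.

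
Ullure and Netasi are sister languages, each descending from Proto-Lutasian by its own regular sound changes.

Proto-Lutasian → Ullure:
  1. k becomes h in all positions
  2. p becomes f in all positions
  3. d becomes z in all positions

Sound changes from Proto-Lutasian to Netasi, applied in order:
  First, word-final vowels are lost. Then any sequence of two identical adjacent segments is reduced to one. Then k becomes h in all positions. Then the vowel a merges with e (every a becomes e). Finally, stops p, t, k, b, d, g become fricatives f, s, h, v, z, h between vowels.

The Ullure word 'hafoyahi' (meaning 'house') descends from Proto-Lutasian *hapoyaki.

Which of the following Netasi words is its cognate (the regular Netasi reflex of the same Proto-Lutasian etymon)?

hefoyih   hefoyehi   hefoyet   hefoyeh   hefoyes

Netasi: *hapoyaki > hapoyak > hapoyah > hepoyeh > hefoyeh  (by apocope, unconditioned shift, vowel merger, intervocalic lenition)
Only 'hefoyeh' matches the regular Netasi development of *hapoyaki.

hefoyeh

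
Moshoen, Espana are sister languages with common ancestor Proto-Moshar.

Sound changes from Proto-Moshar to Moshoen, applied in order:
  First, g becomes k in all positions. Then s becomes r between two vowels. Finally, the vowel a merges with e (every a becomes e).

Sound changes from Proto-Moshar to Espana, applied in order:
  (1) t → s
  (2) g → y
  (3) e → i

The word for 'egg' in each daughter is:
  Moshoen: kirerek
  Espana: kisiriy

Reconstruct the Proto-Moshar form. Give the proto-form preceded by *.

Position 4: Moshoen has e, Espana has i. Taking the neighbouring segments as reconstructed: Moshoen e could go back to *a or *e; Espana i could go back to *e or *i — the one source consistent with every daughter is *e.
Position 7: Moshoen has k, Espana has y. Taking the neighbouring segments as reconstructed: Moshoen k could go back to *k or *g; Espana y could go back to *g or *y — the one source consistent with every daughter is *g.
Continuing position by position gives *kisereg; check it forward:
Moshoen: start from *kisereg.
  rule 1 (unconditioned shift): kisereg → kiserek
  rule 2 (rhotacism): kiserek → kirerek
  rule 3: no change — kirerek
  ⇒ Moshoen kirerek
Espana: *kisereg > kiserey > kisiriy  (by unconditioned shift, vowel merger)
No other proto-form is consistent with every reflex, so the reconstruction is *kisereg.

*kisereg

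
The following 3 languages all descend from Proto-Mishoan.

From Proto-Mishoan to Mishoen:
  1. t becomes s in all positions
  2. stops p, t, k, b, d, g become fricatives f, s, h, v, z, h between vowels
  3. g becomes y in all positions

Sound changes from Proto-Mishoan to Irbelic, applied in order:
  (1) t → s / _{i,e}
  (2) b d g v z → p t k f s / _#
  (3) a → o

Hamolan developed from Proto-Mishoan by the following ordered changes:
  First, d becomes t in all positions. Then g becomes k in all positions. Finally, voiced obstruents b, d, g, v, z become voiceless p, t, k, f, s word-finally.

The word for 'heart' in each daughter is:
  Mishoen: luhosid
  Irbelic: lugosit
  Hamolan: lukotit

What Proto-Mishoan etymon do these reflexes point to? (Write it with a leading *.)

Position 5: Mishoen has s, Irbelic has s, Hamolan has t. Taking the neighbouring segments as reconstructed: Mishoen s could go back to *t or *s; Irbelic s could go back to *t or *s; Hamolan t could go back to *t or *d — the one source consistent with every daughter is *t.
Position 3: Mishoen has h, Irbelic has g, Hamolan has k. Irbelic preserves g here (none of its changes turn any other segment into g), so the proto-segment is *g.
This points to *lugotid. Verify forward in each daughter:
Mishoen: *lugotid
  lugotid → lugosid   [unconditioned shift]
  lugosid → luhosid   [intervocalic lenition]
  luhosid (rule 3 does not apply)
  giving Mishoen luhosid.
Irbelic: start from *lugotid.
  rule 1 (palatalisation): lugotid → lugosid
  rule 2 (final devoicing): lugosid → lugosit
  rule 3: no change — lugosit
  ⇒ Irbelic lugosit
Hamolan: *lugotid
  lugotid → lugotit   [unconditioned shift]
  lugotit → lukotit   [unconditioned shift]
  lukotit (rule 3 does not apply)
  giving Hamolan lukotit.
*lugotid is the unique common source.

*lugotid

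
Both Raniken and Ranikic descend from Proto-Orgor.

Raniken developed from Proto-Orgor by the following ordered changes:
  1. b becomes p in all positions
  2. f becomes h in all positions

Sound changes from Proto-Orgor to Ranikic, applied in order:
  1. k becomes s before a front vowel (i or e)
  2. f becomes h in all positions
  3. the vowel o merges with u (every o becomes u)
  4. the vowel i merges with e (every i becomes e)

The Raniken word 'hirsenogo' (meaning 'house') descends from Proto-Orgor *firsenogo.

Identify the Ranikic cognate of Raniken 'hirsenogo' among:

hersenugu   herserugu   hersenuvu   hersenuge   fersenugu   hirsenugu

Ranikic: start from *firsenogo.
  rule 1: no change — firsenogo
  rule 2 (unconditioned shift): firsenogo → hirsenogo
  rule 3 (vowel merger): hirsenogo → hirsenugu
  rule 4 (vowel merger): hirsenugu → hersenugu
  ⇒ Ranikic hersenugu
The other candidates each miss or misapply at least one Ranikic change.

hersenugu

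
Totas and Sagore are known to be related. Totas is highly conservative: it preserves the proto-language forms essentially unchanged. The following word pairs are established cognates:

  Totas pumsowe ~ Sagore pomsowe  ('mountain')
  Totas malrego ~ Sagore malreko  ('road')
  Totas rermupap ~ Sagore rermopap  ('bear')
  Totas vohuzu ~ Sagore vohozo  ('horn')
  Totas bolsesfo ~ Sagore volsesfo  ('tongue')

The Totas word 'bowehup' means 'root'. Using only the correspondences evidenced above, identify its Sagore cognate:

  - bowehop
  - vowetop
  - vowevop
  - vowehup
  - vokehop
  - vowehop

bolsesfo ~ volsesfo — Totas b corresponds to Sagore v word-initially before a back vowel.
rermupap ~ rermopap — Totas u corresponds to Sagore o after a consonant, before a labial obstruent.
Applying these to Totas 'bowehup':
  bowehup → vowehup   (b→v word-initially before a back vowel)
  vowehup → vowehop   (u→o after a consonant, before a labial obstruent)
So the Sagore cognate is 'vowehop'.

vowehop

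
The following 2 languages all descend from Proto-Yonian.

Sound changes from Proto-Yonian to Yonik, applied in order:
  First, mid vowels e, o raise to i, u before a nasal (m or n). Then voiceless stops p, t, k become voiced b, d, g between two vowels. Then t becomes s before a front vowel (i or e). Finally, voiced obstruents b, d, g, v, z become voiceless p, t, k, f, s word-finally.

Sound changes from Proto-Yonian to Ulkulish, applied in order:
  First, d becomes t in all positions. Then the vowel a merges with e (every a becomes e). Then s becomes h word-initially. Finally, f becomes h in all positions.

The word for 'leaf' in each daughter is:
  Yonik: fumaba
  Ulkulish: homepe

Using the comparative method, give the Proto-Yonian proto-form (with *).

Position 4: Yonik has a, Ulkulish has e. Yonik preserves a here (none of its changes turn any other segment into a), so the proto-segment is *a.
Position 1: Yonik has f, Ulkulish has h. Taking the neighbouring segments as reconstructed: Yonik f can only go back to *f; Ulkulish h could go back to *f or *s or *h — the one source consistent with every daughter is *f.
Position 6: Yonik has a, Ulkulish has e. Yonik preserves a here (none of its changes turn any other segment into a), so the proto-segment is *a.
Continuing position by position gives *fomapa; check it forward:
Yonik: start from *fomapa.
  rule 1 (pre-nasal raising): fomapa → fumapa
  rule 2 (intervocalic voicing): fumapa → fumaba
  rule 3: no change — fumaba
  rule 4: no change — fumaba
  ⇒ Yonik fumaba
Ulkulish: *fomapa > fomepe > homepe  (by vowel merger, unconditioned shift)
*fomapa is the unique common source.

*fomapa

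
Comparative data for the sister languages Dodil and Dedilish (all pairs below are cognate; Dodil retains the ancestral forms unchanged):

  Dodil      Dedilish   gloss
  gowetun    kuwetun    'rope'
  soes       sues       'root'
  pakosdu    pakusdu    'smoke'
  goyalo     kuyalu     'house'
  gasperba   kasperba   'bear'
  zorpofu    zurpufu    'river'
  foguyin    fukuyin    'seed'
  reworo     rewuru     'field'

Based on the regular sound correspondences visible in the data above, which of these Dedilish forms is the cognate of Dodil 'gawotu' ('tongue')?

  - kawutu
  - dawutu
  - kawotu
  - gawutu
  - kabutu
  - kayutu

gasperba ~ kasperba — Dodil g corresponds to Dedilish k word-initially before a back vowel.
gowetun ~ kuwetun, pakosdu ~ pakusdu — Dodil o corresponds to Dedilish u after a consonant, before a consonant other than r, m, n, p, b, f, v.
Applying these to Dodil 'gawotu':
  gawotu → kawotu   (g→k word-initially before a back vowel)
  kawotu → kawutu   (o→u after a consonant, before a consonant other than r, m, n, p, b, f, v)
So the Dedilish cognate is 'kawutu'.

kawutu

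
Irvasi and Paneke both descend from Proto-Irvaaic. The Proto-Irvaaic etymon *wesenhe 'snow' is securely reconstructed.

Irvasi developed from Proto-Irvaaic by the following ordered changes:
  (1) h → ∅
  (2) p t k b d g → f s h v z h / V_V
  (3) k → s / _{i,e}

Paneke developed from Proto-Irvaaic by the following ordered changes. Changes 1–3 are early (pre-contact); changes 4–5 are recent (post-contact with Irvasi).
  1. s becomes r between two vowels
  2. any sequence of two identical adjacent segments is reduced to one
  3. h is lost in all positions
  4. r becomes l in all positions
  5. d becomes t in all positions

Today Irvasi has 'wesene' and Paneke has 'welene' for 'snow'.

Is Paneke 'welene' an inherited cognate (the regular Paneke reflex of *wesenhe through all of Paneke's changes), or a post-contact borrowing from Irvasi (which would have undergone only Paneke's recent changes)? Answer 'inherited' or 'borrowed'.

If inherited, *wesenhe would pass through all of Paneke's changes:
Paneke: start from *wesenhe.
  rule 1 (rhotacism): wesenhe → werenhe
  rule 2: no change — werenhe
  rule 3 (h-loss): werenhe → werene
  rule 4 (unconditioned shift): werene → welene
  rule 5: no change — welene
  ⇒ Paneke welene
If borrowed from Irvasi 'wesene' after the early changes, it would undergo only the recent ones:
  rule 4 (unconditioned shift): no change (wesene)
  rule 5 (unconditioned shift): no change (wesene)
  ⇒ as a loan: wesene
Paneke 'welene' matches the inherited outcome exactly, so it is an inherited cognate, not a loan.

inherited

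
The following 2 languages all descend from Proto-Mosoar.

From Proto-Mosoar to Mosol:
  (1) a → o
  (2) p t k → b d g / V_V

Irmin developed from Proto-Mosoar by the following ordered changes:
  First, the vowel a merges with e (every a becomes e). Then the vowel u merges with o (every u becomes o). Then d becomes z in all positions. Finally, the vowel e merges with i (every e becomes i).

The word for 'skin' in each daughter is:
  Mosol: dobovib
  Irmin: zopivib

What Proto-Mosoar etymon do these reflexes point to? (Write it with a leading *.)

Position 3: Mosol has b, Irmin has p. Irmin preserves p here (none of its changes turn any other segment into p), so the proto-segment is *p.
Position 4: Mosol has o, Irmin has i. Taking the neighbouring segments as reconstructed: Mosol o could go back to *a or *o; Irmin i could go back to *a or *e or *i — the one source consistent with every daughter is *a.
Position 1: Mosol has d, Irmin has z. Taking the neighbouring segments as reconstructed: Mosol d can only go back to *d; Irmin z could go back to *d or *z — the one source consistent with every daughter is *d.
This points to *dopavib. Verify forward in each daughter:
Mosol: *dopavib > dopovib > dobovib  (by vowel merger, intervocalic voicing)
Irmin: *dopavib
  dopavib → dopevib   [vowel merger]
  dopevib (rule 2 does not apply)
  dopevib → zopevib   [unconditioned shift]
  zopevib → zopivib   [vowel merger]
  giving Irmin zopivib.
No other proto-form is consistent with every reflex, so the reconstruction is *dopavib.

*dopavib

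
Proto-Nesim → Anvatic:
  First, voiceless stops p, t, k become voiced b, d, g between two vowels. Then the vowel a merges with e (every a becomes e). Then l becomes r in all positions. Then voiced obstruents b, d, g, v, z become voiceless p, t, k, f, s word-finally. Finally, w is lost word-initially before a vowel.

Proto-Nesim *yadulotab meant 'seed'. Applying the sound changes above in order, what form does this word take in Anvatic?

Anvatic: *yadulotab
  yadulotab → yadulodab   [intervocalic voicing]
  yadulodab → yedulodeb   [vowel merger]
  yedulodeb → yedurodeb   [unconditioned shift]
  yedurodeb → yedurodep   [final devoicing]
  yedurodep (rule 5 does not apply)
  giving Anvatic yedurodep.

yedurodep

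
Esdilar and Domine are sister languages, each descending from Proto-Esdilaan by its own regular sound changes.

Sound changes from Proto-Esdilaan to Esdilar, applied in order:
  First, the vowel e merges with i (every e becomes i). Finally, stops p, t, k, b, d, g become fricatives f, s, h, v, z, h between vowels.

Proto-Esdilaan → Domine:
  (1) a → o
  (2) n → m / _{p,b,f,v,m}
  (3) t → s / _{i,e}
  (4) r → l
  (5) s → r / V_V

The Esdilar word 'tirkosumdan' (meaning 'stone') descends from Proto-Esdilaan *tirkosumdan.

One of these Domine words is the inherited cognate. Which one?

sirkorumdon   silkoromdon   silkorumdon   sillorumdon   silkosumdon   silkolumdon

silkorumdon

Domine: *tirkosumdan > tirkosumdon > sirkosumdon > silkosumdon > silkorumdon  (by vowel merger, palatalisation, unconditioned shift, rhotacism)
Among the options, 'silkorumdon' alone shows every Domine change applied in order.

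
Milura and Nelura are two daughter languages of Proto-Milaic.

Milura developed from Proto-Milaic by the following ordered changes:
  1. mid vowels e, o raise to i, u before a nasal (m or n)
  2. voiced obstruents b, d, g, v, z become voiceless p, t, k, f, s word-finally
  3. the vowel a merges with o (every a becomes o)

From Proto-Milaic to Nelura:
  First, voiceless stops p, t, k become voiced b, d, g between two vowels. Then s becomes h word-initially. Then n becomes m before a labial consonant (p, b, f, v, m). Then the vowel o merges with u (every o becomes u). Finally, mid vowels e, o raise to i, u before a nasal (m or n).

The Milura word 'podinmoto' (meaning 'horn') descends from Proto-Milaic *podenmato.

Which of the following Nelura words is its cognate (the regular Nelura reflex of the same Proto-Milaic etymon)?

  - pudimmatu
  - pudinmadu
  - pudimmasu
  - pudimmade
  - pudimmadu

Nelura: *podenmato
  podenmato → podenmado   [intervocalic voicing]
  podenmado (rule 2 does not apply)
  podenmado → podemmado   [nasal place assimilation]
  podemmado → pudemmadu   [vowel merger]
  pudemmadu → pudimmadu   [pre-nasal raising]
  giving Nelura pudimmadu.
Among the options, 'pudimmadu' alone shows every Nelura change applied in order.

pudimmadu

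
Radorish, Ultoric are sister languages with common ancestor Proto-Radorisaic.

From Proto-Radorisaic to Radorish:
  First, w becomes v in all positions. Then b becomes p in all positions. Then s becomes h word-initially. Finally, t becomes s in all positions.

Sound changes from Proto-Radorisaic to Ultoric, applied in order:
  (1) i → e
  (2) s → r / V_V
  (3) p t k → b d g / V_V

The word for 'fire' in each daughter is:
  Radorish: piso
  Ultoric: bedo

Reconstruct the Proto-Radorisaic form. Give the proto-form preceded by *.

Position 3: Radorish has s, Ultoric has d. Taking the neighbouring segments as reconstructed: Radorish s could go back to *t or *s; Ultoric d could go back to *t or *d — the one source consistent with every daughter is *t.
Position 1: Radorish has p, Ultoric has b. Taking the neighbouring segments as reconstructed: Radorish p could go back to *p or *b; Ultoric b can only go back to *b — the one source consistent with every daughter is *b.
This points to *bito. Verify forward in each daughter:
Radorish: start from *bito.
  rule 1: no change — bito
  rule 2 (unconditioned shift): bito → pito
  rule 3: no change — pito
  rule 4 (unconditioned shift): pito → piso
  ⇒ Radorish piso
Ultoric: *bito > beto > bedo  (by vowel merger, intervocalic voicing)
Only *bito yields all of Radorish piso, Ultoric bedo.

*bito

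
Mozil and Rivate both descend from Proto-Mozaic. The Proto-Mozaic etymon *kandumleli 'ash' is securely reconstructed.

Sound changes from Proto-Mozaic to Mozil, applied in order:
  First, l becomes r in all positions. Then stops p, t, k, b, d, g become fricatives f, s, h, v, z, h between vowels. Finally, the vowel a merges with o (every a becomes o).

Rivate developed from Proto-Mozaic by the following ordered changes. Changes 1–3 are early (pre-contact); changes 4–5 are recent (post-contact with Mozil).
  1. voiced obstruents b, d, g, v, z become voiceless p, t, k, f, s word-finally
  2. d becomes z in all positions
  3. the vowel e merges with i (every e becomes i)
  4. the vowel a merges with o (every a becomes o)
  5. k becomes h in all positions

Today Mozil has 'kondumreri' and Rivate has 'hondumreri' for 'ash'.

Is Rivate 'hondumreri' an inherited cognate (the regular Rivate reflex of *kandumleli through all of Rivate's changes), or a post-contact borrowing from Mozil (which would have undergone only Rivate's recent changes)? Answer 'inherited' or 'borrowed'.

If inherited, *kandumleli would pass through all of Rivate's changes:
Rivate: *kandumleli
  kandumleli (rule 1 does not apply)
  kandumleli → kanzumleli   [unconditioned shift]
  kanzumleli → kanzumlili   [vowel merger]
  kanzumlili → konzumlili   [vowel merger]
  konzumlili → honzumlili   [unconditioned shift]
  giving Rivate honzumlili.
If borrowed from Mozil 'kondumreri' after the early changes, it would undergo only the recent ones:
  rule 4 (vowel merger): no change (kondumreri)
  rule 5 (unconditioned shift): kondumreri → hondumreri
  ⇒ as a loan: hondumreri
Rivate 'hondumreri' matches the loan outcome 'hondumreri', not the inherited 'honzumlili' — it skipped the early Rivate changes, so it was borrowed from Mozil.

borrowed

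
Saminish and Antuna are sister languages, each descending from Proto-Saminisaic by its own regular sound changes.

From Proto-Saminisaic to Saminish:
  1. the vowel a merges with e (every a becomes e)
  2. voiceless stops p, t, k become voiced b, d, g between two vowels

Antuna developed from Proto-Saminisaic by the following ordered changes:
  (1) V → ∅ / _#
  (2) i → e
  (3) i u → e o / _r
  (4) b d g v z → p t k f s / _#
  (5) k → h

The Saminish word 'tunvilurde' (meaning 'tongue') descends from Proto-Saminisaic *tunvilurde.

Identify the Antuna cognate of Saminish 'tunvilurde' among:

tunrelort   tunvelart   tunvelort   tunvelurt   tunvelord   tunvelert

tunvelort

Antuna: start from *tunvilurde.
  rule 1 (apocope): tunvilurde → tunvilurd
  rule 2 (vowel merger): tunvilurd → tunvelurd
  rule 3 (pre-rhotic lowering): tunvelurd → tunvelord
  rule 4 (final devoicing): tunvelord → tunvelort
  rule 5: no change — tunvelort
  ⇒ Antuna tunvelort
Only 'tunvelort' matches the regular Antuna development of *tunvilurde.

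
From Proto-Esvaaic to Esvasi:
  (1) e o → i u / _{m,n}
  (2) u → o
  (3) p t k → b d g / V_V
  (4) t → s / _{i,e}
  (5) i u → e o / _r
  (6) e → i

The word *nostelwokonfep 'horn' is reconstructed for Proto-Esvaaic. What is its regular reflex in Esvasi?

Esvasi: *nostelwokonfep > nostelwokunfep > nostelwokonfep > nostelwogonfep > nosselwogonfep > nossilwogonfip  (by pre-nasal raising, vowel merger, intervocalic voicing, palatalisation, vowel merger)

nossilwogonfip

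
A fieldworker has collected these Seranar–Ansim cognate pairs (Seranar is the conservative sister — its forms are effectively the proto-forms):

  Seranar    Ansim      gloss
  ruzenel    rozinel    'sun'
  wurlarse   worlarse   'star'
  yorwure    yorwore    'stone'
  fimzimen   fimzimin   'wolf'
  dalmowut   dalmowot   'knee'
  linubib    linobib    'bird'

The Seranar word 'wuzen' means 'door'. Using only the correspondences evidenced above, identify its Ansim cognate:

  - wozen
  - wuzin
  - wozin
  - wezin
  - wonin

ruzenel ~ rozinel, dalmowut ~ dalmowot — Seranar u corresponds to Ansim o after a consonant, before a consonant other than r, m, n, p, b, f, v.
ruzenel ~ rozinel, fimzimen ~ fimzimin — Seranar e corresponds to Ansim i after a consonant, before a nasal.
Applying these to Seranar 'wuzen':
  wuzen → wozen   (u→o after a consonant, before a consonant other than r, m, n, p, b, f, v)
  wozen → wozin   (e→i after a consonant, before a nasal)
So the Ansim cognate is 'wozin'.

wozin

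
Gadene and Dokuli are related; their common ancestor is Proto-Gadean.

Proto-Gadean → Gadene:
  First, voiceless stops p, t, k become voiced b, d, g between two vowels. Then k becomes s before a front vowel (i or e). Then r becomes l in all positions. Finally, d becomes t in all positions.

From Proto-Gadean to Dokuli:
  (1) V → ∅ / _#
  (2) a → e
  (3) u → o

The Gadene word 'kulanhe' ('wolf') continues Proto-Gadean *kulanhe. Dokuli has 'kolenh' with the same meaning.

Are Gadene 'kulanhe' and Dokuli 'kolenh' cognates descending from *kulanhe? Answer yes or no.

yes

Derive the expected Dokuli reflex of *kulanhe:
Dokuli: start from *kulanhe.
  rule 1 (apocope): kulanhe → kulanh
  rule 2 (vowel merger): kulanh → kulenh
  rule 3 (vowel merger): kulenh → kolenh
  ⇒ Dokuli kolenh
Dokuli 'kolenh' matches the regular reflex exactly, so the pair is cognate.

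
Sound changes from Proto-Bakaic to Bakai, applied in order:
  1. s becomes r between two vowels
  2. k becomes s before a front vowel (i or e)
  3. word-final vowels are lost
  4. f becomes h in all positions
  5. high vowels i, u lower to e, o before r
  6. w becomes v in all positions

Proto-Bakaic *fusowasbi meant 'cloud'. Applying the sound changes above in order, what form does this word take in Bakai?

Bakai: *fusowasbi
  fusowasbi → furowasbi   [rhotacism]
  furowasbi (rule 2 does not apply)
  furowasbi → furowasb   [apocope]
  furowasb → hurowasb   [unconditioned shift]
  hurowasb → horowasb   [pre-rhotic lowering]
  horowasb → horovasb   [unconditioned shift]
  giving Bakai horovasb.

horovasb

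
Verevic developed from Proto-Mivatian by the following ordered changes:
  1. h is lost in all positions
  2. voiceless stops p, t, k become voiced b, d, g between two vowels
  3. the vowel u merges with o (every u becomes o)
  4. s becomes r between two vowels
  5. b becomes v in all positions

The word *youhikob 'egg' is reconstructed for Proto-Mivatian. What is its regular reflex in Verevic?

Verevic: *youhikob
  youhikob → youikob   [h-loss]
  youikob → youigob   [intervocalic voicing]
  youigob → yooigob   [vowel merger]
  yooigob (rule 4 does not apply)
  yooigob → yooigov   [unconditioned shift]
  giving Verevic yooigov.

yooigov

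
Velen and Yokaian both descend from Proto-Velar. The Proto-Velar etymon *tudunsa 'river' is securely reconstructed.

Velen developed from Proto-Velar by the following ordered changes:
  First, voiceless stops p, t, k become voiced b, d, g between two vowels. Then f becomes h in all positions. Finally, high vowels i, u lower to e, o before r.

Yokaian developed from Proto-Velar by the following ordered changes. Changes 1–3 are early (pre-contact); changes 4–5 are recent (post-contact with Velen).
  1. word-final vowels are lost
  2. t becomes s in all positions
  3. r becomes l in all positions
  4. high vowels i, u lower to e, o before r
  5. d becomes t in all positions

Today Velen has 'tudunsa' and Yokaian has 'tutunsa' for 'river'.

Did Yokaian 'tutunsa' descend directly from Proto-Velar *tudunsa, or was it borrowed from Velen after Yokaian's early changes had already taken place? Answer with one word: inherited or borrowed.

If inherited, *tudunsa would pass through all of Yokaian's changes:
Yokaian: *tudunsa > tuduns > suduns > sutuns  (by apocope, unconditioned shift, unconditioned shift)
If borrowed from Velen 'tudunsa' after the early changes, it would undergo only the recent ones:
  rule 4 (pre-rhotic lowering): no change (tudunsa)
  rule 5 (unconditioned shift): tudunsa → tutunsa
  ⇒ as a loan: tutunsa
Yokaian 'tutunsa' matches the loan outcome 'tutunsa', not the inherited 'sutuns' — it skipped the early Yokaian changes, so it was borrowed from Velen.

borrowed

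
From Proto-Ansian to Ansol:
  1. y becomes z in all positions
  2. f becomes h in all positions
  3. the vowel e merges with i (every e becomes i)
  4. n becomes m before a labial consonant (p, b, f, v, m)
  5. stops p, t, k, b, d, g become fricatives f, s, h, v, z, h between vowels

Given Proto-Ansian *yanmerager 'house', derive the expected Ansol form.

Ansol: *yanmerager > zanmerager > zanmiragir > zammiragir > zammirahir  (by unconditioned shift, vowel merger, nasal place assimilation, intervocalic lenition)

zammirahir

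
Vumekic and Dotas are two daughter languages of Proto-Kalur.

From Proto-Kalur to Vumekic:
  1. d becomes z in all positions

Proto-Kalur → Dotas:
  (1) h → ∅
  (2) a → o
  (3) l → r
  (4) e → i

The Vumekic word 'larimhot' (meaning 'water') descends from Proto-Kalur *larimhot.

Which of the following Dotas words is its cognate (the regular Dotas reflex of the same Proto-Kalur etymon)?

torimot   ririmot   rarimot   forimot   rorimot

Dotas: *larimhot
  larimhot → larimot   [h-loss]
  larimot → lorimot   [vowel merger]
  lorimot → rorimot   [unconditioned shift]
  rorimot (rule 4 does not apply)
  giving Dotas rorimot.
Among the options, 'rorimot' alone shows every Dotas change applied in order.

rorimot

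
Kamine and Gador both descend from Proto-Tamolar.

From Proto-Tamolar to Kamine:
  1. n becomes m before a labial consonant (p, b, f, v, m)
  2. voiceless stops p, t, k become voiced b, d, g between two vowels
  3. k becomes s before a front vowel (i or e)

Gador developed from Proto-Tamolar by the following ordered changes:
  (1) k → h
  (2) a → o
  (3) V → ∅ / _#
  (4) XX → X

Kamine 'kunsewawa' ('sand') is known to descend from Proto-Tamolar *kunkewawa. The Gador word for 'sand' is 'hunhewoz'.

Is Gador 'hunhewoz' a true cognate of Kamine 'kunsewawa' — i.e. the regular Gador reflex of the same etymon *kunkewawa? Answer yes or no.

Derive the expected Gador reflex of *kunkewawa:
Gador: *kunkewawa > hunhewawa > hunhewowo > hunhewow  (by unconditioned shift, vowel merger, apocope)
The regular Gador reflex would be 'hunhewow', but the attested form is 'hunhewoz'. The correspondence is irregular, so they are not cognates (the Gador form has a different source).

no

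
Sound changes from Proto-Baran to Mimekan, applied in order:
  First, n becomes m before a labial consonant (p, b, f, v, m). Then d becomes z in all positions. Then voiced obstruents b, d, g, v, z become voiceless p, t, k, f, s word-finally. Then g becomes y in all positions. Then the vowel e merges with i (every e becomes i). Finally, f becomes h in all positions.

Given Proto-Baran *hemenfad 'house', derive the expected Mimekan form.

Mimekan: start from *hemenfad.
  rule 1 (nasal place assimilation): hemenfad → hememfad
  rule 2 (unconditioned shift): hememfad → hememfaz
  rule 3 (final devoicing): hememfaz → hememfas
  rule 4: no change — hememfas
  rule 5 (vowel merger): hememfas → himimfas
  rule 6 (unconditioned shift): himimfas → himimhas
  ⇒ Mimekan himimhas

himimhas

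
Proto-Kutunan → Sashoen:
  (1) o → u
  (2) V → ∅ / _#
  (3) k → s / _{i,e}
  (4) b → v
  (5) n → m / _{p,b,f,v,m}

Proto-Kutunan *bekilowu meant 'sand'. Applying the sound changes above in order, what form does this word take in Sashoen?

Sashoen: start from *bekilowu.
  rule 1 (vowel merger): bekilowu → bekiluwu
  rule 2 (apocope): bekiluwu → bekiluw
  rule 3 (palatalisation): bekiluw → besiluw
  rule 4 (unconditioned shift): besiluw → vesiluw
  rule 5: no change — vesiluw
  ⇒ Sashoen vesiluw

vesiluw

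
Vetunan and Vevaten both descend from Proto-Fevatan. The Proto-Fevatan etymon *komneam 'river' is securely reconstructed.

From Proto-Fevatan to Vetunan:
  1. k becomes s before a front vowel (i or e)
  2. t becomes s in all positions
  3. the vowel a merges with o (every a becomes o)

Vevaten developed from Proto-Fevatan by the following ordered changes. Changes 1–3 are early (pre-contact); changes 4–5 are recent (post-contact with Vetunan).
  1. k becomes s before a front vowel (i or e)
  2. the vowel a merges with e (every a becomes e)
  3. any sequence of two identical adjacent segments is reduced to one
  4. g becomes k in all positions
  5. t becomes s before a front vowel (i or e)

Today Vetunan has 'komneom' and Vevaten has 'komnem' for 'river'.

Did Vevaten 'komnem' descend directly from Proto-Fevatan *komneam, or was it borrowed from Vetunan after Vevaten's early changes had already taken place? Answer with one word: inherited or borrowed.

If inherited, *komneam would pass through all of Vevaten's changes:
Vevaten: *komneam
  komneam (rule 1 does not apply)
  komneam → komneem   [vowel merger]
  komneem → komnem   [degemination]
  komnem (rule 4 does not apply)
  komnem (rule 5 does not apply)
  giving Vevaten komnem.
If borrowed from Vetunan 'komneom' after the early changes, it would undergo only the recent ones:
  rule 4 (unconditioned shift): no change (komneom)
  rule 5 (palatalisation): no change (komneom)
  ⇒ as a loan: komneom
Vevaten 'komnem' matches the inherited outcome exactly, so it is an inherited cognate, not a loan.

inherited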